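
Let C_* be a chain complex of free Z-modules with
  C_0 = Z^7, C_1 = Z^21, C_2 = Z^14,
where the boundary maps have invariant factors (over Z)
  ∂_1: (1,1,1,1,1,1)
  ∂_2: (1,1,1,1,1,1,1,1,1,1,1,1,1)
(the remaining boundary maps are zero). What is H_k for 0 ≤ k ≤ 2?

H_0: b_0 = 7 − 0 − 6 = 1; torsion from ∂_1 factors > 1: none. So H_0 = Z.
H_1: b_1 = 21 − 6 − 13 = 2; torsion from ∂_2 factors > 1: none. So H_1 = Z^2.
H_2: b_2 = 14 − 13 − 0 = 1; torsion from ∂_3 factors > 1: none. So H_2 = Z.

H_0 = Z,  H_1 = Z^2,  H_2 = Z.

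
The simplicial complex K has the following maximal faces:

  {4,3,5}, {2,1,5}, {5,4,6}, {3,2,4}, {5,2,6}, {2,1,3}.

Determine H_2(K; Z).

We work with the vertex ordering 1 < 2 < 3 < 4 < 5 < 6. The simplices of K, each written with vertices in increasing order, are:

  0-simplices (6): [1], [2], [3], [4], [5], [6]
  1-simplices (12): [1,2], [1,3], [1,5], [2,3], [2,4], [2,5], [2,6], [3,4], [3,5], [4,5], [4,6], [5,6]
  2-simplices (6): [1,2,3], [1,2,5], [2,3,4], [2,5,6], [3,4,5], [4,5,6]

so the chain groups are C_0 ≅ Z^6, C_1 ≅ Z^12, C_2 ≅ Z^6.

The boundary map ∂_1: C_1 → C_0 is given by ∂[p,q] = [q] − [p]. For instance
  ∂[1,3] = [3] − [1].
The 6×12 boundary matrix has rank 5 and Smith normal form diag(1,1,1,1,1).

∂_2: C_2 → C_1 sends each 2-simplex [p,q,r] to [q,r] − [p,r] + [p,q]. For instance
  ∂[1,2,3] = [2,3] − [1,3] + [1,2],
  ∂[4,5,6] = [5,6] − [4,6] + [4,5].
The 12×6 boundary matrix has rank 6 and Smith normal form diag(1,1,1,1,1,1).

Computing H_k = (kernel of ∂_k) / (image of ∂_{k+1}):

  H_2: rank ker ∂_2 − rank ∂_3 = (6 − 6) − 0 = 0, and there is no ∂_3, so H_2 = 0.

H_2 ≅ 0.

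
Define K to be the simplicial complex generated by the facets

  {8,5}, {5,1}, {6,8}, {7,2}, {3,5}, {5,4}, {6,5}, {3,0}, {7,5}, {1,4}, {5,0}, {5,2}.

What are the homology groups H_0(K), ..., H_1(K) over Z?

H_0 = Z,  H_1 = Z^4.

Fix the vertex order 0 < 1 < 2 < 3 < 4 < 5 < 6 < 7 < 8 and write every simplex with vertices in increasing order. Then dim K = 1 and the simplices of K are:

  0-simplices (9): [0], [1], [2], [3], [4], [5], [6], [7], [8]
  1-simplices (12): [0,3], [0,5], [1,4], [1,5], [2,5], [2,7], [3,5], [4,5], [5,6], [5,7], [5,8], [6,8]

so the chain groups are C_0 ≅ Z^9, C_1 ≅ Z^12.

Boundary ∂_1: C_1 → C_0 is given by ∂[p,q] = [q] − [p].
This gives a 9×12 integer matrix of rank 8; reducing to Smith normal form yields diagonal entries (1,1,1,1,1,1,1,1).

Now H_k = ker ∂_k / im ∂_{k+1}, so:

  H_0: rank C_0 − rank ∂_1 = 9 − 8 = 1, and the invariant factors of ∂_1 are all 1, so H_0 ≅ Z.
  H_1: rank ker ∂_1 − rank ∂_2 = (12 − 8) − 0 = 4, and there is no ∂_2, so H_1 ≅ Z^4.

As a check, the Euler characteristic is 9 − 12 = -3, which agrees with 1 − 4 = -3.
(K is a triangulation of a wedge of 4 circles.)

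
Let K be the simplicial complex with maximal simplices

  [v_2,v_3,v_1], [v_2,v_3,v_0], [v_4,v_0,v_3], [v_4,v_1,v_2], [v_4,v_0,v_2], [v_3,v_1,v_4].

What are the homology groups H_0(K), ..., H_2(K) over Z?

H_0 ≅ Z,  H_1 = 0,  H_2 ≅ Z.

Order the vertices as v_0 < v_1 < v_2 < v_3 < v_4. Listing each simplex with vertices in this order, K has dimension 2 with simplices:

  0-simplices (5): [v_0], [v_1], [v_2], [v_3], [v_4]
  1-simplices (9): [v_0,v_2], [v_0,v_3], [v_0,v_4], [v_1,v_2], [v_1,v_3], [v_1,v_4], [v_2,v_3], [v_2,v_4], [v_3,v_4]
  2-simplices (6): [v_0,v_2,v_3], [v_0,v_2,v_4], [v_0,v_3,v_4], [v_1,v_2,v_3], [v_1,v_2,v_4], [v_1,v_3,v_4]

so the chain groups are C_0 ≅ Z^5, C_1 ≅ Z^9, C_2 ≅ Z^6.

∂_1: C_1 → C_0 maps an edge to its endpoints' difference, ∂[p,q] = q − p.
As a 5×9 matrix over Z this has rank 4, with invariant factors (1,1,1,1).

Boundary ∂_2: C_2 → C_1 maps a triangle to the signed sum of its edges. For instance
  ∂[v_1,v_2,v_4] = [v_2,v_4] − [v_1,v_4] + [v_1,v_2],
  ∂[v_0,v_3,v_4] = [v_3,v_4] − [v_0,v_4] + [v_0,v_3].
The resulting 9×6 matrix has rank 5, and its Smith normal form has invariant factors (1,1,1,1,1).

Reading off H_k = ker ∂_k / im ∂_{k+1}:

  H_0: rank C_0 − rank ∂_1 = 5 − 4 = 1, and the invariant factors of ∂_1 are all 1, so H_0 ≅ Z.
  H_1: rank ker ∂_1 − rank ∂_2 = (9 − 4) − 5 = 0, and the invariant factors of ∂_2 are all 1, so H_1 ≅ 0.
  H_2: rank ker ∂_2 − rank ∂_3 = (6 − 5) − 0 = 1, and there is no ∂_3, so H_2 ≅ Z.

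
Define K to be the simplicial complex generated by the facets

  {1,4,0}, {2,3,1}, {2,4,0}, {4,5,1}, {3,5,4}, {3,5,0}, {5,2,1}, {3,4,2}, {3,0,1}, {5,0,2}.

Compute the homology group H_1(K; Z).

H_1 ≅ Z_2.

Fix the vertex order 0 < 1 < 2 < 3 < 4 < 5 and write every simplex with vertices in increasing order. Then dim K = 2 and the simplices of K are:

  0-simplices (6): [0], [1], [2], [3], [4], [5]
  1-simplices (15): [0,1], [0,2], [0,3], [0,4], [0,5], [1,2], [1,3], [1,4], [1,5], [2,3], [2,4], [2,5], [3,4], [3,5], [4,5]
  2-simplices (10): [0,1,3], [0,1,4], [0,2,4], [0,2,5], [0,3,5], [1,2,3], [1,2,5], [1,4,5], [2,3,4], [3,4,5]

giving chain groups C_0 ≅ Z^6, C_1 ≅ Z^15, C_2 ≅ Z^10.

Boundary ∂_1: C_1 → C_0 maps an edge to its endpoints' difference, ∂[p,q] = q − p. For instance
  ∂[1,3] = [3] − [1].
The resulting 6×15 matrix has rank 5, and its Smith normal form has invariant factors (1,1,1,1,1).

Boundary ∂_2: C_2 → C_1 acts by ∂[p,q,r] = [q,r] − [p,r] + [p,q]. For instance
  ∂[1,2,3] = [2,3] − [1,3] + [1,2],
  ∂[0,2,5] = [2,5] − [0,5] + [0,2].
This gives a 15×10 integer matrix of rank 10; reducing to Smith normal form yields diagonal entries (1,1,1,1,1,1,1,1,1,2).

Now H_k = ker ∂_k / im ∂_{k+1}, so:

  H_1: rank ker ∂_1 − rank ∂_2 = (15 − 5) − 10 = 0, and ∂_2 has invariant factor 2 > 1, so H_1 ≅ Z_2.

(K is a triangulation of the real projective plane RP^2.)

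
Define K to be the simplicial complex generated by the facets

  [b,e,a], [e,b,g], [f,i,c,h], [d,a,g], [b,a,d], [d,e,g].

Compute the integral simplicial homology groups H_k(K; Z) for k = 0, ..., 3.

H_0 ≅ Z^2,  H_1 ≅ Z,  H_2 = 0,  H_3 = 0.

K has 9 vertices, 16 edges, 9 triangles, 1 3-simplex.
rank ∂_0 = 0, rank ∂_1 = 7 ⇒ b_0 = 9 − 0 − 7 = 2; all invariant factors of ∂_1 are 1 so no torsion. So H_0 = Z^2.
rank ∂_1 = 7, rank ∂_2 = 8 ⇒ b_1 = 16 − 7 − 8 = 1; all invariant factors of ∂_2 are 1 so no torsion. So H_1 = Z.
rank ∂_2 = 8, rank ∂_3 = 1 ⇒ b_2 = 9 − 8 − 1 = 0; all invariant factors of ∂_3 are 1 so no torsion. So H_2 = 0.
rank ∂_3 = 1, rank ∂_4 = 0 ⇒ b_3 = 1 − 1 − 0 = 0. So H_3 = 0.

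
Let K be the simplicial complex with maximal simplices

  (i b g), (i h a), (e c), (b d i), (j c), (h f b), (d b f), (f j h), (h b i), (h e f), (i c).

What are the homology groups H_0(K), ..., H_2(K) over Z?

H_0 = Z,  H_1 = Z^2,  H_2 = 0.

Fix the vertex order a < b < c < d < e < f < g < h < i < j and write every simplex with vertices in increasing order. Then dim K = 2 and the simplices of K are:

  0-simplices (10): a, b, c, d, e, f, g, h, i, j
  1-simplices (19): ah, ai, bd, bf, bg, bh, bi, ce, ci, cj, df, di, ef, eh, fh, fj, gi, hi, hj
  2-simplices (8): ahi, bdf, bdi, bfh, bgi, bhi, efh, fhj

Hence C_0 ≅ Z^10, C_1 ≅ Z^19, C_2 ≅ Z^8.

The boundary map ∂_1: C_1 → C_0 maps an edge to its endpoints' difference, ∂[p,q] = q − p. For instance
  ∂fj = j − f.
The resulting 10×19 matrix has rank 9, and its Smith normal form has invariant factors (1,1,1,1,1,1,1,1,1).

∂_2: C_2 → C_1 maps a triangle to the signed sum of its edges. For instance
  ∂efh = fh − eh + ef,
  ∂bdi = di − bi + bd.
This gives a 19×8 integer matrix of rank 8; reducing to Smith normal form yields diagonal entries (1,1,1,1,1,1,1,1).

Now H_k = ker ∂_k / im ∂_{k+1}, so:

  H_0: rank C_0 − rank ∂_1 = 10 − 9 = 1, and the invariant factors of ∂_1 are all 1, so H_0 ≅ Z.
  H_1: rank ker ∂_1 − rank ∂_2 = (19 − 9) − 8 = 2, and the invariant factors of ∂_2 are all 1, so H_1 ≅ Z^2.
  H_2: rank ker ∂_2 − rank ∂_3 = (8 − 8) − 0 = 0, and there is no ∂_3, so H_2 ≅ 0.

As a check, the Euler characteristic is 10 − 19 + 8 = -1, which agrees with 1 − 2 + 0 = -1.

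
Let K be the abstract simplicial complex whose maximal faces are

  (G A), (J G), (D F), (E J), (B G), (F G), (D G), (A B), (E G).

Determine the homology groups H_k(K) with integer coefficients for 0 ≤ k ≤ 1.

Take the total order A < B < D < E < F < G < J on the vertex set. Then K (dimension 1) consists of the simplices:

  0-simplices (7): A, B, D, E, F, G, J
  1-simplices (9): AB, AG, BG, DF, DG, EG, EJ, FG, GJ

giving chain groups C_0 ≅ Z^7, C_1 ≅ Z^9.

The boundary map ∂_1: C_1 → C_0 sends each edge [p,q] (with p < q) to q − p.
As a 7×9 matrix over Z this has rank 6, with invariant factors (1,1,1,1,1,1).

Now H_k = ker ∂_k / im ∂_{k+1}, so:

  H_0: rank C_0 − rank ∂_1 = 7 − 6 = 1, and the invariant factors of ∂_1 are all 1, so H_0 = Z.
  H_1: rank ker ∂_1 − rank ∂_2 = (9 − 6) − 0 = 3, and there is no ∂_2, so H_1 = Z^3.

H_0 ≅ Z,  H_1 ≅ Z^3.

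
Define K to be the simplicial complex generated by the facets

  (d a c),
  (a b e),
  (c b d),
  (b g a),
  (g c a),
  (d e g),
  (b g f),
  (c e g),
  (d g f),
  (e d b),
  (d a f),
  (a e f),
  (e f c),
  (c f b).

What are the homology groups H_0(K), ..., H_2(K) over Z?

H_0 = Z,  H_1 = Z^2,  H_2 = Z.

Fix the vertex order a < b < c < d < e < f < g and write every simplex with vertices in increasing order. Then dim K = 2 and the simplices of K are:

  0-simplices (7): a, b, c, d, e, f, g
  1-simplices (21): ab, ac, ad, ae, af, ag, bc, bd, be, bf, bg, cd, ce, cf, cg, de, df, dg, ef, eg, fg
  2-simplices (14): abe, abg, acd, acg, adf, aef, bcd, bcf, bde, bfg, cef, ceg, deg, dfg

Hence C_0 ≅ Z^7, C_1 ≅ Z^21, C_2 ≅ Z^14.

∂_1: C_1 → C_0 sends each edge [p,q] (with p < q) to q − p. For instance
  ∂cd = d − c.
The resulting 7×21 matrix has rank 6, and its Smith normal form has invariant factors (1,1,1,1,1,1).

The boundary map ∂_2: C_2 → C_1 maps a triangle to the signed sum of its edges. For instance
  ∂dfg = fg − dg + df,
  ∂acg = cg − ag + ac.
As a 21×14 matrix over Z this has rank 13, with invariant factors (1,1,1,1,1,1,1,1,1,1,1,1,1).

Now H_k = ker ∂_k / im ∂_{k+1}, so:

  H_0: rank C_0 − rank ∂_1 = 7 − 6 = 1, and the invariant factors of ∂_1 are all 1, so H_0 = Z.
  H_1: rank ker ∂_1 − rank ∂_2 = (21 − 6) − 13 = 2, and the invariant factors of ∂_2 are all 1, so H_1 = Z^2.
  H_2: rank ker ∂_2 − rank ∂_3 = (14 − 13) − 0 = 1, and there is no ∂_3, so H_2 = Z.

(K is a triangulation of the torus T^2.)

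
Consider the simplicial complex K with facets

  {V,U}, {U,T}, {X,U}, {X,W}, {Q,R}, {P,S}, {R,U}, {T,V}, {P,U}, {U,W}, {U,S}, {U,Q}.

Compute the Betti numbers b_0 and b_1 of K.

b_0 = 1, b_1 = 4.

We work with the vertex ordering P < Q < R < S < T < U < V < W < X. The simplices of K, each written with vertices in increasing order, are:

  0-simplices (9): P, Q, R, S, T, U, V, W, X
  1-simplices (12): PS, PU, QR, QU, RU, SU, TU, TV, UV, UW, UX, WX

so the chain groups are C_0 ≅ Z^9, C_1 ≅ Z^12.

The boundary map ∂_1: C_1 → C_0 maps an edge to its endpoints' difference, ∂[p,q] = q − p. For instance
  ∂UW = W − U.
As a 9×12 matrix over Z this has rank 8, with invariant factors (1,1,1,1,1,1,1,1).

From H_k ≅ ker(∂_k) / im(∂_{k+1}) we obtain:

  H_0: rank C_0 − rank ∂_1 = 9 − 8 = 1, and the invariant factors of ∂_1 are all 1, so H_0 = Z.
  H_1: rank ker ∂_1 − rank ∂_2 = (12 − 8) − 0 = 4, and there is no ∂_2, so H_1 = Z^4.

As a check, the Euler characteristic is 9 − 12 = -3, which agrees with 1 − 4 = -3.
(K is a triangulation of a wedge of 4 circles.)

Hence the Betti numbers are b_0 = 1, b_1 = 4.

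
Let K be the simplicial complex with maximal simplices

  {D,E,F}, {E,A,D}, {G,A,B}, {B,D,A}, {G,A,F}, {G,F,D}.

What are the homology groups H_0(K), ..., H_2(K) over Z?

H_0 = Z,  H_1 = Z,  H_2 = 0.

We work with the vertex ordering A < B < D < E < F < G. The simplices of K, each written with vertices in increasing order, are:

  0-simplices (6): A, B, D, E, F, G
  1-simplices (12): AB, AD, AE, AF, AG, BD, BG, DE, DF, DG, EF, FG
  2-simplices (6): ABD, ABG, ADE, AFG, DEF, DFG

giving chain groups C_0 ≅ Z^6, C_1 ≅ Z^12, C_2 ≅ Z^6.

The boundary map ∂_1: C_1 → C_0 is given by ∂[p,q] = [q] − [p]. For instance
  ∂AB = B − A.
The resulting 6×12 matrix has rank 5, and its Smith normal form has invariant factors (1,1,1,1,1).

Boundary ∂_2: C_2 → C_1 sends each 2-simplex [p,q,r] to [q,r] − [p,r] + [p,q]. For instance
  ∂DEF = EF − DF + DE,
  ∂DFG = FG − DG + DF.
The 12×6 boundary matrix has rank 6 and Smith normal form diag(1,1,1,1,1,1).

From H_k ≅ ker(∂_k) / im(∂_{k+1}) we obtain:

  H_0: rank C_0 − rank ∂_1 = 6 − 5 = 1, and the invariant factors of ∂_1 are all 1, so H_0 = Z.
  H_1: rank ker ∂_1 − rank ∂_2 = (12 − 5) − 6 = 1, and the invariant factors of ∂_2 are all 1, so H_1 = Z.
  H_2: rank ker ∂_2 − rank ∂_3 = (6 − 6) − 0 = 0, and there is no ∂_3, so H_2 = 0.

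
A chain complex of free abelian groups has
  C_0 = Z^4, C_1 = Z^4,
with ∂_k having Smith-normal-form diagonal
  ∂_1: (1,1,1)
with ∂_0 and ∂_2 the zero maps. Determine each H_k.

H_0 ≅ Z,  H_1 ≅ Z.

H_0: b_0 = 4 − 0 − 3 = 1; torsion from ∂_1 factors > 1: none. So H_0 ≅ Z.
H_1: b_1 = 4 − 3 − 0 = 1; torsion from ∂_2 factors > 1: none. So H_1 ≅ Z.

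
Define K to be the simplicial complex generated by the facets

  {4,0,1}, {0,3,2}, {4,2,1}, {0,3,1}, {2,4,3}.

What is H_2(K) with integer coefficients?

H_2 ≅ 0.

K has 5 vertices, 10 edges, 5 triangles.
rank ∂_2 = 5, rank ∂_3 = 0 ⇒ b_2 = 5 − 5 − 0 = 0. So H_2 = 0.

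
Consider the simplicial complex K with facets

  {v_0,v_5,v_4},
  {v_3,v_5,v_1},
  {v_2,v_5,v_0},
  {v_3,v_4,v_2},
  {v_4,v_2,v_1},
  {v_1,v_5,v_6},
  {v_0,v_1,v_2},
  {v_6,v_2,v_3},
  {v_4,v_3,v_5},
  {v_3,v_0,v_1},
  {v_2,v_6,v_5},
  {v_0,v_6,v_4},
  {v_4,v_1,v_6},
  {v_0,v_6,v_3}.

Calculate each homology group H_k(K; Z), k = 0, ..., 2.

Order the vertices as v_0 < v_1 < v_2 < v_3 < v_4 < v_5 < v_6. Listing each simplex with vertices in this order, K has dimension 2 with simplices:

  0-simplices (7): [v_0], [v_1], [v_2], [v_3], [v_4], [v_5], [v_6]
  1-simplices (21): (21 of them)
  2-simplices (14): (14 of them)

giving chain groups C_0 ≅ Z^7, C_1 ≅ Z^21, C_2 ≅ Z^14.

Boundary ∂_1: C_1 → C_0 is given by ∂[p,q] = [q] − [p]. For instance
  ∂[v_3,v_5] = [v_5] − [v_3].
This gives a 7×21 integer matrix of rank 6; reducing to Smith normal form yields diagonal entries (1,1,1,1,1,1).

The boundary map ∂_2: C_2 → C_1 sends each 2-simplex [p,q,r] to [q,r] − [p,r] + [p,q]. For instance
  ∂[v_2,v_5,v_6] = [v_5,v_6] − [v_2,v_6] + [v_2,v_5],
  ∂[v_3,v_4,v_5] = [v_4,v_5] − [v_3,v_5] + [v_3,v_4].
The resulting 21×14 matrix has rank 13, and its Smith normal form has invariant factors (1,1,1,1,1,1,1,1,1,1,1,1,1).

Reading off H_k = ker ∂_k / im ∂_{k+1}:

  H_0: rank C_0 − rank ∂_1 = 7 − 6 = 1, and the invariant factors of ∂_1 are all 1, so H_0 = Z.
  H_1: rank ker ∂_1 − rank ∂_2 = (21 − 6) − 13 = 2, and the invariant factors of ∂_2 are all 1, so H_1 = Z^2.
  H_2: rank ker ∂_2 − rank ∂_3 = (14 − 13) − 0 = 1, and there is no ∂_3, so H_2 = Z.

H_0 = Z,  H_1 = Z^2,  H_2 = Z.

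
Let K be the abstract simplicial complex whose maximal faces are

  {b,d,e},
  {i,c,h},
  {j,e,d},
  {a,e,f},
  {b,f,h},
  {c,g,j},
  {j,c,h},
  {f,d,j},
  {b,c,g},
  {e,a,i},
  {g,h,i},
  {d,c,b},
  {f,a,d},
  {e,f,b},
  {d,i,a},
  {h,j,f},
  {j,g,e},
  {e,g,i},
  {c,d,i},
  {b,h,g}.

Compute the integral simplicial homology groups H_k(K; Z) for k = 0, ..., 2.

H_0 = Z,  H_1 = Z ⊕ Z/2,  H_2 = 0.

K has 10 vertices, 30 edges, 20 triangles.
rank ∂_0 = 0, rank ∂_1 = 9 ⇒ b_0 = 10 − 0 − 9 = 1; all invariant factors of ∂_1 are 1 so no torsion. So H_0 = Z.
rank ∂_1 = 9, rank ∂_2 = 20 ⇒ b_1 = 30 − 9 − 20 = 1; ∂_2 has invariant factor(s) [2] giving torsion. So H_1 = Z ⊕ Z/2.
rank ∂_2 = 20, rank ∂_3 = 0 ⇒ b_2 = 20 − 20 − 0 = 0. So H_2 = 0.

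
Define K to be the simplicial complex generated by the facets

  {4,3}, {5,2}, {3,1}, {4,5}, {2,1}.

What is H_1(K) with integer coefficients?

H_1 = Z.

Fix the vertex order 1 < 2 < 3 < 4 < 5 and write every simplex with vertices in increasing order. Then dim K = 1 and the simplices of K are:

  0-simplices (5): [1], [2], [3], [4], [5]
  1-simplices (5): [1,2], [1,3], [2,5], [3,4], [4,5]

so the chain groups are C_0 ≅ Z^5, C_1 ≅ Z^5.

Boundary ∂_1: C_1 → C_0 is given by ∂[p,q] = [q] − [p]. For instance
  ∂[1,2] = [2] − [1].
The 5×5 boundary matrix has rank 4 and Smith normal form diag(1,1,1,1).

Reading off H_k = ker ∂_k / im ∂_{k+1}:

  H_1: rank ker ∂_1 − rank ∂_2 = (5 − 4) − 0 = 1, and there is no ∂_2, so H_1 = Z.

(K is a triangulation of the circle S^1.)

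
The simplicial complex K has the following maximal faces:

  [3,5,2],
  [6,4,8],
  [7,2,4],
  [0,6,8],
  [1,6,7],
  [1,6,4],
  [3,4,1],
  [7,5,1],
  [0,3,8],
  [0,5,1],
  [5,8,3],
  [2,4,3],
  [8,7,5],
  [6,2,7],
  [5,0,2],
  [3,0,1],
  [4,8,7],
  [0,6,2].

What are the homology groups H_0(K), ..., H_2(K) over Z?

Order the vertices as 0 < 1 < 2 < 3 < 4 < 5 < 6 < 7 < 8. Listing each simplex with vertices in this order, K has dimension 2 with simplices:

  0-simplices (9): [0], [1], [2], [3], [4], [5], [6], [7], [8]
  1-simplices (27): (27 of them)
  2-simplices (18): [0,1,3], [0,1,5], [0,2,5], [0,2,6], [0,3,8], [0,6,8], [1,3,4], [1,4,6], [1,5,7], [1,6,7], [2,3,4], [2,3,5], [2,4,7], [2,6,7], [3,5,8], [4,6,8], [4,7,8], [5,7,8]

giving chain groups C_0 ≅ Z^9, C_1 ≅ Z^27, C_2 ≅ Z^18.

∂_1: C_1 → C_0 maps an edge to its endpoints' difference, ∂[p,q] = q − p. For instance
  ∂[3,5] = [5] − [3].
As a 9×27 matrix over Z this has rank 8, with invariant factors (1,1,1,1,1,1,1,1).

The boundary map ∂_2: C_2 → C_1 maps a triangle to the signed sum of its edges. For instance
  ∂[1,5,7] = [5,7] − [1,7] + [1,5],
  ∂[4,7,8] = [7,8] − [4,8] + [4,7].
The resulting 27×18 matrix has rank 18, and its Smith normal form has invariant factors (1,1,1,1,1,1,1,1,1,1,1,1,1,1,1,1,1,2).

Reading off H_k = ker ∂_k / im ∂_{k+1}:

  H_0: rank C_0 − rank ∂_1 = 9 − 8 = 1, and the invariant factors of ∂_1 are all 1, so H_0 = Z.
  H_1: rank ker ∂_1 − rank ∂_2 = (27 − 8) − 18 = 1, and ∂_2 has invariant factor 2 > 1, so H_1 = Z ⊕ Z/2.
  H_2: rank ker ∂_2 − rank ∂_3 = (18 − 18) − 0 = 0, and there is no ∂_3, so H_2 = 0.

H_0 ≅ Z,  H_1 ≅ Z ⊕ Z/2,  H_2 = 0.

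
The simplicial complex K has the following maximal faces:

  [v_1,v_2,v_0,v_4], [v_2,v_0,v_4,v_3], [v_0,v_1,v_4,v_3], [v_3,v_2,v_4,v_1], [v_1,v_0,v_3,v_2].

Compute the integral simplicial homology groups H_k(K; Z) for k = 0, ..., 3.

Order the vertices as v_0 < v_1 < v_2 < v_3 < v_4. Listing each simplex with vertices in this order, K has dimension 3 with simplices:

  0-simplices (5): [v_0], [v_1], [v_2], [v_3], [v_4]
  1-simplices (10): [v_0,v_1], [v_0,v_2], [v_0,v_3], [v_0,v_4], [v_1,v_2], [v_1,v_3], [v_1,v_4], [v_2,v_3], [v_2,v_4], [v_3,v_4]
  2-simplices (10): [v_0,v_1,v_2], [v_0,v_1,v_3], [v_0,v_1,v_4], [v_0,v_2,v_3], [v_0,v_2,v_4], [v_0,v_3,v_4], [v_1,v_2,v_3], [v_1,v_2,v_4], [v_1,v_3,v_4], [v_2,v_3,v_4]
  3-simplices (5): [v_0,v_1,v_2,v_3], [v_0,v_1,v_2,v_4], [v_0,v_1,v_3,v_4], [v_0,v_2,v_3,v_4], [v_1,v_2,v_3,v_4]

Hence C_0 ≅ Z^5, C_1 ≅ Z^10, C_2 ≅ Z^10, C_3 ≅ Z^5.

∂_1: C_1 → C_0 is given by ∂[p,q] = [q] − [p]. For instance
  ∂[v_3,v_4] = [v_4] − [v_3].
The 5×10 boundary matrix has rank 4 and Smith normal form diag(1,1,1,1).

∂_2: C_2 → C_1 acts by ∂[p,q,r] = [q,r] − [p,r] + [p,q]. For instance
  ∂[v_0,v_1,v_3] = [v_1,v_3] − [v_0,v_3] + [v_0,v_1],
  ∂[v_0,v_3,v_4] = [v_3,v_4] − [v_0,v_4] + [v_0,v_3].
The 10×10 boundary matrix has rank 6 and Smith normal form diag(1,1,1,1,1,1).

∂_3: C_3 → C_2 sends each 3-simplex σ to the alternating sum Σ_i (−1)^i (σ with its i-th vertex removed). For instance
  ∂[v_0,v_2,v_3,v_4] = [v_2,v_3,v_4] − [v_0,v_3,v_4] + [v_0,v_2,v_4] − [v_0,v_2,v_3],
  ∂[v_1,v_2,v_3,v_4] = [v_2,v_3,v_4] − [v_1,v_3,v_4] + [v_1,v_2,v_4] − [v_1,v_2,v_3].
As a 10×5 matrix over Z this has rank 4, with invariant factors (1,1,1,1).

Now H_k = ker ∂_k / im ∂_{k+1}, so:

  H_0: rank C_0 − rank ∂_1 = 5 − 4 = 1, and the invariant factors of ∂_1 are all 1, so H_0 ≅ Z.
  H_1: rank ker ∂_1 − rank ∂_2 = (10 − 4) − 6 = 0, and the invariant factors of ∂_2 are all 1, so H_1 ≅ 0.
  H_2: rank ker ∂_2 − rank ∂_3 = (10 − 6) − 4 = 0, and the invariant factors of ∂_3 are all 1, so H_2 ≅ 0.
  H_3: rank ker ∂_3 − rank ∂_4 = (5 − 4) − 0 = 1, and there is no ∂_4, so H_3 ≅ Z.

H_0 = Z,  H_1 = 0,  H_2 = 0,  H_3 = Z.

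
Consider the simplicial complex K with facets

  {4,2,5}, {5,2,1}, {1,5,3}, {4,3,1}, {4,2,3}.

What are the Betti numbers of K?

Order the vertices as 1 < 2 < 3 < 4 < 5. Listing each simplex with vertices in this order, K has dimension 2 with simplices:

  0-simplices (5): [1], [2], [3], [4], [5]
  1-simplices (10): [1,2], [1,3], [1,4], [1,5], [2,3], [2,4], [2,5], [3,4], [3,5], [4,5]
  2-simplices (5): [1,2,5], [1,3,4], [1,3,5], [2,3,4], [2,4,5]

giving chain groups C_0 ≅ Z^5, C_1 ≅ Z^10, C_2 ≅ Z^5.

∂_1: C_1 → C_0 is given by ∂[p,q] = [q] − [p].
This gives a 5×10 integer matrix of rank 4; reducing to Smith normal form yields diagonal entries (1,1,1,1).

∂_2: C_2 → C_1 sends each 2-simplex [p,q,r] to [q,r] − [p,r] + [p,q]. For instance
  ∂[1,2,5] = [2,5] − [1,5] + [1,2],
  ∂[1,3,5] = [3,5] − [1,5] + [1,3].
The resulting 10×5 matrix has rank 5, and its Smith normal form has invariant factors (1,1,1,1,1).

Computing H_k = (kernel of ∂_k) / (image of ∂_{k+1}):

  H_0: rank C_0 − rank ∂_1 = 5 − 4 = 1, and the invariant factors of ∂_1 are all 1, so H_0 ≅ Z.
  H_1: rank ker ∂_1 − rank ∂_2 = (10 − 4) − 5 = 1, and the invariant factors of ∂_2 are all 1, so H_1 ≅ Z.
  H_2: rank ker ∂_2 − rank ∂_3 = (5 − 5) − 0 = 0, and there is no ∂_3, so H_2 ≅ 0.

Hence the Betti numbers are b_0 = 1, b_1 = 1, b_2 = 0.

b_0 = 1, b_1 = 1, b_2 = 0.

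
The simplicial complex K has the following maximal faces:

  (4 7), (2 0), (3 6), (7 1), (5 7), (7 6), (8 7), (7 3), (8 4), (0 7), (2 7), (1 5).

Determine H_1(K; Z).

We work with the vertex ordering 0 < 1 < 2 < 3 < 4 < 5 < 6 < 7 < 8. The simplices of K, each written with vertices in increasing order, are:

  0-simplices (9): [0], [1], [2], [3], [4], [5], [6], [7], [8]
  1-simplices (12): [0,2], [0,7], [1,5], [1,7], [2,7], [3,6], [3,7], [4,7], [4,8], [5,7], [6,7], [7,8]

giving chain groups C_0 ≅ Z^9, C_1 ≅ Z^12.

∂_1: C_1 → C_0 maps an edge to its endpoints' difference, ∂[p,q] = q − p.
The 9×12 boundary matrix has rank 8 and Smith normal form diag(1,1,1,1,1,1,1,1).

Reading off H_k = ker ∂_k / im ∂_{k+1}:

  H_1: rank ker ∂_1 − rank ∂_2 = (12 − 8) − 0 = 4, and there is no ∂_2, so H_1 = Z^4.

(K is a triangulation of a wedge of 4 circles.)

H_1 = Z^4.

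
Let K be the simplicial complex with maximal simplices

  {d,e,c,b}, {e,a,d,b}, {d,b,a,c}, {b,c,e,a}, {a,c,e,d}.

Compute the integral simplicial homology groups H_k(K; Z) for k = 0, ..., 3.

H_0 ≅ Z,  H_1 = 0,  H_2 = 0,  H_3 ≅ Z.

Order the vertices as a < b < c < d < e. Listing each simplex with vertices in this order, K has dimension 3 with simplices:

  0-simplices (5): a, b, c, d, e
  1-simplices (10): ab, ac, ad, ae, bc, bd, be, cd, ce, de
  2-simplices (10): abc, abd, abe, acd, ace, ade, bcd, bce, bde, cde
  3-simplices (5): abcd, abce, abde, acde, bcde

giving chain groups C_0 ≅ Z^5, C_1 ≅ Z^10, C_2 ≅ Z^10, C_3 ≅ Z^5.

The boundary map ∂_1: C_1 → C_0 maps an edge to its endpoints' difference, ∂[p,q] = q − p.
The 5×10 boundary matrix has rank 4 and Smith normal form diag(1,1,1,1).

Boundary ∂_2: C_2 → C_1 sends each 2-simplex [p,q,r] to [q,r] − [p,r] + [p,q]. For instance
  ∂cde = de − ce + cd,
  ∂acd = cd − ad + ac.
The resulting 10×10 matrix has rank 6, and its Smith normal form has invariant factors (1,1,1,1,1,1).

Boundary ∂_3: C_3 → C_2 sends each 3-simplex σ to the alternating sum Σ_i (−1)^i (σ with its i-th vertex removed). For instance
  ∂acde = cde − ade + ace − acd,
  ∂abce = bce − ace + abe − abc.
As a 10×5 matrix over Z this has rank 4, with invariant factors (1,1,1,1).

From H_k ≅ ker(∂_k) / im(∂_{k+1}) we obtain:

  H_0: rank C_0 − rank ∂_1 = 5 − 4 = 1, and the invariant factors of ∂_1 are all 1, so H_0 = Z.
  H_1: rank ker ∂_1 − rank ∂_2 = (10 − 4) − 6 = 0, and the invariant factors of ∂_2 are all 1, so H_1 = 0.
  H_2: rank ker ∂_2 − rank ∂_3 = (10 − 6) − 4 = 0, and the invariant factors of ∂_3 are all 1, so H_2 = 0.
  H_3: rank ker ∂_3 − rank ∂_4 = (5 − 4) − 0 = 1, and there is no ∂_4, so H_3 = Z.

(K is a triangulation of the 3-sphere S^3.)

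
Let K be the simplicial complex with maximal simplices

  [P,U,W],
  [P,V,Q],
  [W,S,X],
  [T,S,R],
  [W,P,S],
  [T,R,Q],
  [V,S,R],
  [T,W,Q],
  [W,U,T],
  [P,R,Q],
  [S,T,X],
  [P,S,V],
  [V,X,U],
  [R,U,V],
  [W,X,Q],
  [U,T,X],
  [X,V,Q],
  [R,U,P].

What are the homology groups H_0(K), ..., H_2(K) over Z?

We work with the vertex ordering P < Q < R < S < T < U < V < W < X. The simplices of K, each written with vertices in increasing order, are:

  0-simplices (9): P, Q, R, S, T, U, V, W, X
  1-simplices (27): PQ, PR, PS, PU, PV, PW, QR, QT, QV, QW, QX, RS, RT, RU, RV, ST, SV, SW, SX, TU, TW, TX, UV, UW, UX, VX, WX
  2-simplices (18): PQR, PQV, PRU, PSV, PSW, PUW, QRT, QTW, QVX, QWX, RST, RSV, RUV, STX, SWX, TUW, TUX, UVX

giving chain groups C_0 ≅ Z^9, C_1 ≅ Z^27, C_2 ≅ Z^18.

Boundary ∂_1: C_1 → C_0 is given by ∂[p,q] = [q] − [p]. For instance
  ∂RT = T − R.
The resulting 9×27 matrix has rank 8, and its Smith normal form has invariant factors (1,1,1,1,1,1,1,1).

Boundary ∂_2: C_2 → C_1 maps a triangle to the signed sum of its edges. For instance
  ∂PUW = UW − PW + PU,
  ∂RUV = UV − RV + RU.
The resulting 27×18 matrix has rank 18, and its Smith normal form has invariant factors (1,1,1,1,1,1,1,1,1,1,1,1,1,1,1,1,1,2).

Reading off H_k = ker ∂_k / im ∂_{k+1}:

  H_0: rank C_0 − rank ∂_1 = 9 − 8 = 1, and the invariant factors of ∂_1 are all 1, so H_0 = Z.
  H_1: rank ker ∂_1 − rank ∂_2 = (27 − 8) − 18 = 1, and ∂_2 has invariant factor 2 > 1, so H_1 = Z ⊕ Z/2.
  H_2: rank ker ∂_2 − rank ∂_3 = (18 − 18) − 0 = 0, and there is no ∂_3, so H_2 = 0.

H_0 ≅ Z,  H_1 ≅ Z ⊕ Z/2,  H_2 = 0.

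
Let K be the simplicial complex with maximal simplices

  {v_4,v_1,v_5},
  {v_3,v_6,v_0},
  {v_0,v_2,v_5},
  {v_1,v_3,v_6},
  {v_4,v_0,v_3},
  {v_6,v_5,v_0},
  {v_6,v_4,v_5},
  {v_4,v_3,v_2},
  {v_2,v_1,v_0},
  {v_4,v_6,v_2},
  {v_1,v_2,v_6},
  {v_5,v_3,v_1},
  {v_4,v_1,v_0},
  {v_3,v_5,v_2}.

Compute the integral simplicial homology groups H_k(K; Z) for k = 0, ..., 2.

Take the total order v_0 < v_1 < v_2 < v_3 < v_4 < v_5 < v_6 on the vertex set. Then K (dimension 2) consists of the simplices:

  0-simplices (7): [v_0], [v_1], [v_2], [v_3], [v_4], [v_5], [v_6]
  1-simplices (21): (21 of them)
  2-simplices (14): (14 of them)

so the chain groups are C_0 ≅ Z^7, C_1 ≅ Z^21, C_2 ≅ Z^14.

∂_1: C_1 → C_0 maps an edge to its endpoints' difference, ∂[p,q] = q − p. For instance
  ∂[v_1,v_2] = [v_2] − [v_1].
This gives a 7×21 integer matrix of rank 6; reducing to Smith normal form yields diagonal entries (1,1,1,1,1,1).

The boundary map ∂_2: C_2 → C_1 maps a triangle to the signed sum of its edges. For instance
  ∂[v_1,v_3,v_6] = [v_3,v_6] − [v_1,v_6] + [v_1,v_3],
  ∂[v_0,v_3,v_4] = [v_3,v_4] − [v_0,v_4] + [v_0,v_3].
The 21×14 boundary matrix has rank 13 and Smith normal form diag(1,1,1,1,1,1,1,1,1,1,1,1,1).

Reading off H_k = ker ∂_k / im ∂_{k+1}:

  H_0: rank C_0 − rank ∂_1 = 7 − 6 = 1, and the invariant factors of ∂_1 are all 1, so H_0 ≅ Z.
  H_1: rank ker ∂_1 − rank ∂_2 = (21 − 6) − 13 = 2, and the invariant factors of ∂_2 are all 1, so H_1 ≅ Z^2.
  H_2: rank ker ∂_2 − rank ∂_3 = (14 − 13) − 0 = 1, and there is no ∂_3, so H_2 ≅ Z.

(K is a triangulation of the torus T^2.)

H_0 ≅ Z,  H_1 ≅ Z^2,  H_2 ≅ Z.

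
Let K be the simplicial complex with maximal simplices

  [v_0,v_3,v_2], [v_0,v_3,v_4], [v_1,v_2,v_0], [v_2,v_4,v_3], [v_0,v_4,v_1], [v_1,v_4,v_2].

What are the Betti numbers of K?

Fix the vertex order v_0 < v_1 < v_2 < v_3 < v_4 and write every simplex with vertices in increasing order. Then dim K = 2 and the simplices of K are:

  0-simplices (5): [v_0], [v_1], [v_2], [v_3], [v_4]
  1-simplices (9): [v_0,v_1], [v_0,v_2], [v_0,v_3], [v_0,v_4], [v_1,v_2], [v_1,v_4], [v_2,v_3], [v_2,v_4], [v_3,v_4]
  2-simplices (6): [v_0,v_1,v_2], [v_0,v_1,v_4], [v_0,v_2,v_3], [v_0,v_3,v_4], [v_1,v_2,v_4], [v_2,v_3,v_4]

so the chain groups are C_0 ≅ Z^5, C_1 ≅ Z^9, C_2 ≅ Z^6.

∂_1: C_1 → C_0 sends each edge [p,q] (with p < q) to q − p. For instance
  ∂[v_2,v_3] = [v_3] − [v_2].
The 5×9 boundary matrix has rank 4 and Smith normal form diag(1,1,1,1).

∂_2: C_2 → C_1 sends each 2-simplex [p,q,r] to [q,r] − [p,r] + [p,q]. For instance
  ∂[v_0,v_1,v_2] = [v_1,v_2] − [v_0,v_2] + [v_0,v_1],
  ∂[v_0,v_3,v_4] = [v_3,v_4] − [v_0,v_4] + [v_0,v_3].
As a 9×6 matrix over Z this has rank 5, with invariant factors (1,1,1,1,1).

From H_k ≅ ker(∂_k) / im(∂_{k+1}) we obtain:

  H_0: rank C_0 − rank ∂_1 = 5 − 4 = 1, and the invariant factors of ∂_1 are all 1, so H_0 ≅ Z.
  H_1: rank ker ∂_1 − rank ∂_2 = (9 − 4) − 5 = 0, and the invariant factors of ∂_2 are all 1, so H_1 ≅ 0.
  H_2: rank ker ∂_2 − rank ∂_3 = (6 − 5) − 0 = 1, and there is no ∂_3, so H_2 ≅ Z.

As a check, the Euler characteristic is 5 − 9 + 6 = 2, which agrees with 1 − 0 + 1 = 2.

Hence the Betti numbers are b_0 = 1, b_1 = 0, b_2 = 1.

b_0 = 1, b_1 = 0, b_2 = 1.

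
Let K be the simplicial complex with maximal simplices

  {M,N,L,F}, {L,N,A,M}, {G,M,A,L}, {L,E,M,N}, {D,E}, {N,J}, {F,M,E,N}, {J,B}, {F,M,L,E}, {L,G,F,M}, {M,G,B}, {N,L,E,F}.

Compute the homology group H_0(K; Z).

Order the vertices as A < B < D < E < F < G < J < L < M < N. Listing each simplex with vertices in this order, K has dimension 3 with simplices:

  0-simplices (10): A, B, D, E, F, G, J, L, M, N
  1-simplices (22): AG, AL, AM, AN, BG, BJ, BM, DE, EF, EL, EM, EN, FG, FL, FM, FN, GL, GM, JN, LM, LN, MN
  2-simplices (19): AGL, AGM, ALM, ALN, AMN, BGM, EFL, EFM, EFN, ELM, ELN, EMN, FGL, FGM, FLM, FLN, FMN, GLM, LMN
  3-simplices (8): AGLM, ALMN, EFLM, EFLN, EFMN, ELMN, FGLM, FLMN

Hence C_0 ≅ Z^10, C_1 ≅ Z^22, C_2 ≅ Z^19, C_3 ≅ Z^8.

Boundary ∂_1: C_1 → C_0 is given by ∂[p,q] = [q] − [p]. For instance
  ∂GL = L − G.
As a 10×22 matrix over Z this has rank 9, with invariant factors (1,1,1,1,1,1,1,1,1).

∂_2: C_2 → C_1 sends each 2-simplex [p,q,r] to [q,r] − [p,r] + [p,q]. For instance
  ∂AGL = GL − AL + AG,
  ∂FGM = GM − FM + FG.
This gives a 22×19 integer matrix of rank 12; reducing to Smith normal form yields diagonal entries (1,1,1,1,1,1,1,1,1,1,1,1).

The boundary map ∂_3: C_3 → C_2 sends each 3-simplex σ to the alternating sum Σ_i (−1)^i (σ with its i-th vertex removed). For instance
  ∂EFLN = FLN − ELN + EFN − EFL,
  ∂FLMN = LMN − FMN + FLN − FLM.
As a 19×8 matrix over Z this has rank 7, with invariant factors (1,1,1,1,1,1,1).

Now H_k = ker ∂_k / im ∂_{k+1}, so:

  H_0: rank C_0 − rank ∂_1 = 10 − 9 = 1, and the invariant factors of ∂_1 are all 1, so H_0 = Z.

H_0 = Z.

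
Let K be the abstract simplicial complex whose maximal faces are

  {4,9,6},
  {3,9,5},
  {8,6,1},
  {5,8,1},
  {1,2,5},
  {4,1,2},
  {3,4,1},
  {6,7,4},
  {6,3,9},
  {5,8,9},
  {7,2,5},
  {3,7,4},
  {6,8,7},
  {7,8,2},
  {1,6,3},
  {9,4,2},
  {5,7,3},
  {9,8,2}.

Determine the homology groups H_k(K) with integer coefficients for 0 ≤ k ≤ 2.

H_0 ≅ Z,  H_1 ≅ Z × Z/2,  H_2 = 0.

Fix the vertex order 1 < 2 < 3 < 4 < 5 < 6 < 7 < 8 < 9 and write every simplex with vertices in increasing order. Then dim K = 2 and the simplices of K are:

  0-simplices (9): [1], [2], [3], [4], [5], [6], [7], [8], [9]
  1-simplices (27): (27 of them)
  2-simplices (18): [1,2,4], [1,2,5], [1,3,4], [1,3,6], [1,5,8], [1,6,8], [2,4,9], [2,5,7], [2,7,8], [2,8,9], [3,4,7], [3,5,7], [3,5,9], [3,6,9], [4,6,7], [4,6,9], [5,8,9], [6,7,8]

giving chain groups C_0 ≅ Z^9, C_1 ≅ Z^27, C_2 ≅ Z^18.

Boundary ∂_1: C_1 → C_0 maps an edge to its endpoints' difference, ∂[p,q] = q − p.
The resulting 9×27 matrix has rank 8, and its Smith normal form has invariant factors (1,1,1,1,1,1,1,1).

Boundary ∂_2: C_2 → C_1 maps a triangle to the signed sum of its edges. For instance
  ∂[3,5,7] = [5,7] − [3,7] + [3,5],
  ∂[1,6,8] = [6,8] − [1,8] + [1,6].
As a 27×18 matrix over Z this has rank 18, with invariant factors (1,1,1,1,1,1,1,1,1,1,1,1,1,1,1,1,1,2).

Computing H_k = (kernel of ∂_k) / (image of ∂_{k+1}):

  H_0: rank C_0 − rank ∂_1 = 9 − 8 = 1, and the invariant factors of ∂_1 are all 1, so H_0 ≅ Z.
  H_1: rank ker ∂_1 − rank ∂_2 = (27 − 8) − 18 = 1, and ∂_2 has invariant factor 2 > 1, so H_1 ≅ Z × Z/2.
  H_2: rank ker ∂_2 − rank ∂_3 = (18 − 18) − 0 = 0, and there is no ∂_3, so H_2 ≅ 0.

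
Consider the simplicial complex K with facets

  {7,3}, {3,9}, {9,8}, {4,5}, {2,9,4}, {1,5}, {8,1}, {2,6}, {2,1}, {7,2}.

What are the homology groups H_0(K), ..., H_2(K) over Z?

H_0 = Z,  H_1 = Z^3,  H_2 = 0.

Take the total order 1 < 2 < 3 < 4 < 5 < 6 < 7 < 8 < 9 on the vertex set. Then K (dimension 2) consists of the simplices:

  0-simplices (9): [1], [2], [3], [4], [5], [6], [7], [8], [9]
  1-simplices (12): [1,2], [1,5], [1,8], [2,4], [2,6], [2,7], [2,9], [3,7], [3,9], [4,5], [4,9], [8,9]
  2-simplices (1): [2,4,9]

Hence C_0 ≅ Z^9, C_1 ≅ Z^12, C_2 ≅ Z^1.

Boundary ∂_1: C_1 → C_0 maps an edge to its endpoints' difference, ∂[p,q] = q − p.
The 9×12 boundary matrix has rank 8 and Smith normal form diag(1,1,1,1,1,1,1,1).

The boundary map ∂_2: C_2 → C_1 acts by ∂[p,q,r] = [q,r] − [p,r] + [p,q]. For instance
  ∂[2,4,9] = [4,9] − [2,9] + [2,4].
The 12×1 boundary matrix has rank 1 and Smith normal form diag(1).

Reading off H_k = ker ∂_k / im ∂_{k+1}:

  H_0: rank C_0 − rank ∂_1 = 9 − 8 = 1, and the invariant factors of ∂_1 are all 1, so H_0 ≅ Z.
  H_1: rank ker ∂_1 − rank ∂_2 = (12 − 8) − 1 = 3, and the invariant factors of ∂_2 are all 1, so H_1 ≅ Z^3.
  H_2: rank ker ∂_2 − rank ∂_3 = (1 − 1) − 0 = 0, and there is no ∂_3, so H_2 ≅ 0.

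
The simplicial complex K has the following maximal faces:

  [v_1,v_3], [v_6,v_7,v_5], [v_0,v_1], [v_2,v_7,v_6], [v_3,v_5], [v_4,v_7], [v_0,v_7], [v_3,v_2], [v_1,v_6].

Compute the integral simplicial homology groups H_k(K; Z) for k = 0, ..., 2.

H_0 = Z,  H_1 = Z^3,  H_2 = 0.

Fix the vertex order v_0 < v_1 < v_2 < v_3 < v_4 < v_5 < v_6 < v_7 and write every simplex with vertices in increasing order. Then dim K = 2 and the simplices of K are:

  0-simplices (8): [v_0], [v_1], [v_2], [v_3], [v_4], [v_5], [v_6], [v_7]
  1-simplices (12): [v_0,v_1], [v_0,v_7], [v_1,v_3], [v_1,v_6], [v_2,v_3], [v_2,v_6], [v_2,v_7], [v_3,v_5], [v_4,v_7], [v_5,v_6], [v_5,v_7], [v_6,v_7]
  2-simplices (2): [v_2,v_6,v_7], [v_5,v_6,v_7]

so the chain groups are C_0 ≅ Z^8, C_1 ≅ Z^12, C_2 ≅ Z^2.

The boundary map ∂_1: C_1 → C_0 maps an edge to its endpoints' difference, ∂[p,q] = q − p.
As a 8×12 matrix over Z this has rank 7, with invariant factors (1,1,1,1,1,1,1).

∂_2: C_2 → C_1 maps a triangle to the signed sum of its edges. For instance
  ∂[v_2,v_6,v_7] = [v_6,v_7] − [v_2,v_7] + [v_2,v_6],
  ∂[v_5,v_6,v_7] = [v_6,v_7] − [v_5,v_7] + [v_5,v_6].
The 12×2 boundary matrix has rank 2 and Smith normal form diag(1,1).

Reading off H_k = ker ∂_k / im ∂_{k+1}:

  H_0: rank C_0 − rank ∂_1 = 8 − 7 = 1, and the invariant factors of ∂_1 are all 1, so H_0 = Z.
  H_1: rank ker ∂_1 − rank ∂_2 = (12 − 7) − 2 = 3, and the invariant factors of ∂_2 are all 1, so H_1 = Z^3.
  H_2: rank ker ∂_2 − rank ∂_3 = (2 − 2) − 0 = 0, and there is no ∂_3, so H_2 = 0.

As a check, the Euler characteristic is 8 − 12 + 2 = -2, which agrees with 1 − 3 + 0 = -2.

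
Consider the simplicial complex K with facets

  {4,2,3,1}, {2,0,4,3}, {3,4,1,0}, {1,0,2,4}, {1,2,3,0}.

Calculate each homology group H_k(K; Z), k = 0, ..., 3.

H_0 ≅ Z,  H_1 = 0,  H_2 = 0,  H_3 ≅ Z.

Order the vertices as 0 < 1 < 2 < 3 < 4. Listing each simplex with vertices in this order, K has dimension 3 with simplices:

  0-simplices (5): [0], [1], [2], [3], [4]
  1-simplices (10): [0,1], [0,2], [0,3], [0,4], [1,2], [1,3], [1,4], [2,3], [2,4], [3,4]
  2-simplices (10): [0,1,2], [0,1,3], [0,1,4], [0,2,3], [0,2,4], [0,3,4], [1,2,3], [1,2,4], [1,3,4], [2,3,4]
  3-simplices (5): [0,1,2,3], [0,1,2,4], [0,1,3,4], [0,2,3,4], [1,2,3,4]

giving chain groups C_0 ≅ Z^5, C_1 ≅ Z^10, C_2 ≅ Z^10, C_3 ≅ Z^5.

Boundary ∂_1: C_1 → C_0 sends each edge [p,q] (with p < q) to q − p. For instance
  ∂[3,4] = [4] − [3].
The 5×10 boundary matrix has rank 4 and Smith normal form diag(1,1,1,1).

The boundary map ∂_2: C_2 → C_1 sends each 2-simplex [p,q,r] to [q,r] − [p,r] + [p,q]. For instance
  ∂[0,2,3] = [2,3] − [0,3] + [0,2],
  ∂[0,1,4] = [1,4] − [0,4] + [0,1].
The resulting 10×10 matrix has rank 6, and its Smith normal form has invariant factors (1,1,1,1,1,1).

Boundary ∂_3: C_3 → C_2 sends each 3-simplex σ to the alternating sum Σ_i (−1)^i (σ with its i-th vertex removed). For instance
  ∂[0,1,2,4] = [1,2,4] − [0,2,4] + [0,1,4] − [0,1,2],
  ∂[0,1,3,4] = [1,3,4] − [0,3,4] + [0,1,4] − [0,1,3].
The 10×5 boundary matrix has rank 4 and Smith normal form diag(1,1,1,1).

Reading off H_k = ker ∂_k / im ∂_{k+1}:

  H_0: rank C_0 − rank ∂_1 = 5 − 4 = 1, and the invariant factors of ∂_1 are all 1, so H_0 = Z.
  H_1: rank ker ∂_1 − rank ∂_2 = (10 − 4) − 6 = 0, and the invariant factors of ∂_2 are all 1, so H_1 = 0.
  H_2: rank ker ∂_2 − rank ∂_3 = (10 − 6) − 4 = 0, and the invariant factors of ∂_3 are all 1, so H_2 = 0.
  H_3: rank ker ∂_3 − rank ∂_4 = (5 − 4) − 0 = 1, and there is no ∂_4, so H_3 = Z.

As a check, the Euler characteristic is 5 − 10 + 10 − 5 = 0, which agrees with 1 − 0 + 0 − 1 = 0.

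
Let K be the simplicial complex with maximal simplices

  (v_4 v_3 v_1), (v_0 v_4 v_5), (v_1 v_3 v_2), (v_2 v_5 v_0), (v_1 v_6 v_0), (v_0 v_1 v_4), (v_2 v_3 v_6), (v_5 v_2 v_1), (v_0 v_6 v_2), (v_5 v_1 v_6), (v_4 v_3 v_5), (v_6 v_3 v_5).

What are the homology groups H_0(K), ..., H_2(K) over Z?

We work with the vertex ordering v_0 < v_1 < v_2 < v_3 < v_4 < v_5 < v_6. The simplices of K, each written with vertices in increasing order, are:

  0-simplices (7): [v_0], [v_1], [v_2], [v_3], [v_4], [v_5], [v_6]
  1-simplices (18): (18 of them)
  2-simplices (12): (12 of them)

Hence C_0 ≅ Z^7, C_1 ≅ Z^18, C_2 ≅ Z^12.

∂_1: C_1 → C_0 sends each edge [p,q] (with p < q) to q − p.
This gives a 7×18 integer matrix of rank 6; reducing to Smith normal form yields diagonal entries (1,1,1,1,1,1).

The boundary map ∂_2: C_2 → C_1 maps a triangle to the signed sum of its edges. For instance
  ∂[v_0,v_1,v_6] = [v_1,v_6] − [v_0,v_6] + [v_0,v_1],
  ∂[v_1,v_2,v_3] = [v_2,v_3] − [v_1,v_3] + [v_1,v_2].
The 18×12 boundary matrix has rank 12 and Smith normal form diag(1,1,1,1,1,1,1,1,1,1,1,2).

Now H_k = ker ∂_k / im ∂_{k+1}, so:

  H_0: rank C_0 − rank ∂_1 = 7 − 6 = 1, and the invariant factors of ∂_1 are all 1, so H_0 ≅ Z.
  H_1: rank ker ∂_1 − rank ∂_2 = (18 − 6) − 12 = 0, and ∂_2 has invariant factor 2 > 1, so H_1 ≅ Z_2.
  H_2: rank ker ∂_2 − rank ∂_3 = (12 − 12) − 0 = 0, and there is no ∂_3, so H_2 ≅ 0.

(K is a triangulation of the real projective plane RP^2.)

H_0 = Z,  H_1 = Z_2,  H_2 = 0.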